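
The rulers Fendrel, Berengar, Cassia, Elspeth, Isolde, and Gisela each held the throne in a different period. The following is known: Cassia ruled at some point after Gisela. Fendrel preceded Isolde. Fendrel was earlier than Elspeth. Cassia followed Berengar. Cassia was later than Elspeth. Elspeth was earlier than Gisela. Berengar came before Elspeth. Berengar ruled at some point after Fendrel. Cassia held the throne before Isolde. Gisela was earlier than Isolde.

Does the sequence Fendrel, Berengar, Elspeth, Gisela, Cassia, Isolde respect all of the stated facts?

Check each stated constraint against the proposed order — e.g. Berengar is ahead of Cassia; Fendrel is ahead of Isolde. Every pair is in the required order; nothing is violated.

yes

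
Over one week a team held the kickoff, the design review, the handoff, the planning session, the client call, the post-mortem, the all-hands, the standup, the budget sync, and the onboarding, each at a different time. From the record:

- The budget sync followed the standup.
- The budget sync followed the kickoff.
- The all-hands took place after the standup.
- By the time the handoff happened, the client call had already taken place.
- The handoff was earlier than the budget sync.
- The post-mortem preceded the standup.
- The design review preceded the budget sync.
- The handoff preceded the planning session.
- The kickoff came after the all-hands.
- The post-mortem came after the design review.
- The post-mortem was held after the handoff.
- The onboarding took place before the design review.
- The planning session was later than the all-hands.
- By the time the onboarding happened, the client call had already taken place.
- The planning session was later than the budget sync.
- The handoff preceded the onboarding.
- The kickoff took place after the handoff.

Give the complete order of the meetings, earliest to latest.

The constraints fix every adjacent pair, so only one ordering works:
the client call → the handoff → the onboarding → the design review → the post-mortem → the standup → the all-hands → the kickoff → the budget sync → the planning session.

the client call, the handoff, the onboarding, the design review, the post-mortem, the standup, the all-hands, the kickoff, the budget sync, the planning session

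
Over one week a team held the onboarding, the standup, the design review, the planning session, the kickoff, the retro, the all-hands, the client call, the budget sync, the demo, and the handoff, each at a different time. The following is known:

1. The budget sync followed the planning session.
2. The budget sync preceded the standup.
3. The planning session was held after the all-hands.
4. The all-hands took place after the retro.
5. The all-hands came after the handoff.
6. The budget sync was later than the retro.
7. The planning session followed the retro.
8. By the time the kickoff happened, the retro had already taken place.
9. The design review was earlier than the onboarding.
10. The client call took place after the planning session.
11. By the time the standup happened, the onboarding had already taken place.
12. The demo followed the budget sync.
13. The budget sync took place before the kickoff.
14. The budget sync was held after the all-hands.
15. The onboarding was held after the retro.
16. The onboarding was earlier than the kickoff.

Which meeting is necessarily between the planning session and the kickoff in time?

Tracing the constraints gives the planning session → the budget sync → the kickoff, so the budget sync sits after the planning session and before the kickoff.
No other meeting is forced both after the planning session and before the kickoff.

the budget sync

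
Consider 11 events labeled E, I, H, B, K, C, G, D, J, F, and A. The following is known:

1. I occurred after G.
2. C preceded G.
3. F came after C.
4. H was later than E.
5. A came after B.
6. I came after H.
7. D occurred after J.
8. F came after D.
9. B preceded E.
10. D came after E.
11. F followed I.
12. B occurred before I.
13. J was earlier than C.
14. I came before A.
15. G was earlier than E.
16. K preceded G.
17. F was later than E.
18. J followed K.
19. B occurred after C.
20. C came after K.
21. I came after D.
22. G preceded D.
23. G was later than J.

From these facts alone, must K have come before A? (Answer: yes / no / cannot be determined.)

yes

Chain the constraints: K → C → B → A. Each link is directly stated, so K comes before A.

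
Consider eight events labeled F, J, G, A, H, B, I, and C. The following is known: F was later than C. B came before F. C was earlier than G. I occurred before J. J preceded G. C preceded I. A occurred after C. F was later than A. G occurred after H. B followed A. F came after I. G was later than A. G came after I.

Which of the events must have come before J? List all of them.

C, I

Directly stated before J: I.
C reaches J via C → I → J.
No chain forces F (or any of the others) ahead of J.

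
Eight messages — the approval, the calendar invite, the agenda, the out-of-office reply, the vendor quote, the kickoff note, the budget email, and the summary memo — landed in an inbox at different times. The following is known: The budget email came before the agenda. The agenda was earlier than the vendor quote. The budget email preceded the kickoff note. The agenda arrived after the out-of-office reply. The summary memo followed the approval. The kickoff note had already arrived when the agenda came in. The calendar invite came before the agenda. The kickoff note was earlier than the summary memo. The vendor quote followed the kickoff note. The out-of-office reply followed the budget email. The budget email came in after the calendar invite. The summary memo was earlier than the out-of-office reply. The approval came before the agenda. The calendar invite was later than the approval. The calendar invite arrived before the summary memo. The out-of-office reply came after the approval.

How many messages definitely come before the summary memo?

4

Directly stated before the summary memo: the approval, the calendar invite, and the kickoff note.
The budget email reaches the summary memo via the budget email → the kickoff note → the summary memo.
No chain forces the vendor quote (or any of the others) ahead of the summary memo.
That's the approval, the budget email, the calendar invite, and the kickoff note — 4 in all.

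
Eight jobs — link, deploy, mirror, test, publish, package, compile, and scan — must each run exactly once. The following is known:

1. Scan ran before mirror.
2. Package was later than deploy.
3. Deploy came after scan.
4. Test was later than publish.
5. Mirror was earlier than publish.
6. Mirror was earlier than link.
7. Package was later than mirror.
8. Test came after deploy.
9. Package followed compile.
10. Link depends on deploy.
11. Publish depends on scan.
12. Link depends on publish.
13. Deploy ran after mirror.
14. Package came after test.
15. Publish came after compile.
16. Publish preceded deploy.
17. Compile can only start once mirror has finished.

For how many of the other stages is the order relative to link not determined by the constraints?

2

Forced before link: compile, deploy, mirror, publish, and scan.
That leaves package and test with no forced order relative to link — 2.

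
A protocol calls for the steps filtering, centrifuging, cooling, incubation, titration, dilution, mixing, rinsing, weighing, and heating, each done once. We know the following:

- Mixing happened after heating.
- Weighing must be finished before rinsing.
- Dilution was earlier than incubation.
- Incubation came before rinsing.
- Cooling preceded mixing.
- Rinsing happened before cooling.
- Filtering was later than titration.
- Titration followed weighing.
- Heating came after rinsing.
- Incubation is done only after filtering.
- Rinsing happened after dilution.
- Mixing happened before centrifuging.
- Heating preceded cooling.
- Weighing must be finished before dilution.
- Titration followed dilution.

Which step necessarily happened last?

Every other step has a chain of constraints placing it before centrifuging, so centrifuging is last.

centrifuging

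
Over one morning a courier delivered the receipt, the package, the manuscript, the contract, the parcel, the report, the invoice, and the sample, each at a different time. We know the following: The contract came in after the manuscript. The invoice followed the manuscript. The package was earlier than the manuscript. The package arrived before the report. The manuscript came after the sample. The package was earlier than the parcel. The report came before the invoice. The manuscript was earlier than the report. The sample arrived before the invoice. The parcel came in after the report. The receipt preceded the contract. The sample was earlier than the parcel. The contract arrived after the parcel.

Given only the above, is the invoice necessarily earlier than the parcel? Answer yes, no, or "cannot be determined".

cannot be determined

No chain of stated constraints runs from the invoice to the parcel, and none runs from the parcel to the invoice either.
So the relative order of the invoice and the parcel is not fixed by the given facts.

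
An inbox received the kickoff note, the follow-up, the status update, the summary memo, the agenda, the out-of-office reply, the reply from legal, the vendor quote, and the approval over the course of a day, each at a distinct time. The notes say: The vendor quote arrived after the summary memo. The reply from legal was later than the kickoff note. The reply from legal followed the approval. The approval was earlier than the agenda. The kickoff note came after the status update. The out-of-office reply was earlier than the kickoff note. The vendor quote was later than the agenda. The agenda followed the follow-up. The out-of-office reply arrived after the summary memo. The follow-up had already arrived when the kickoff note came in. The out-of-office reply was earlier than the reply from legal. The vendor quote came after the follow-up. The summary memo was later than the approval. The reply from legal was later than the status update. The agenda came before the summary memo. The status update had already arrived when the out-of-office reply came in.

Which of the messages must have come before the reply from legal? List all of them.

Directly stated before the reply from legal: the approval, the kickoff note, the out-of-office reply, and the status update.
The agenda reaches the reply from legal via the agenda → the summary memo → the out-of-office reply → the reply from legal.
The follow-up reaches the reply from legal via the follow-up → the kickoff note → the reply from legal.
The summary memo reaches the reply from legal via the summary memo → the out-of-office reply → the reply from legal.
No chain forces the vendor quote ahead of the reply from legal.

the agenda, the approval, the follow-up, the kickoff note, the out-of-office reply, the status update, the summary memo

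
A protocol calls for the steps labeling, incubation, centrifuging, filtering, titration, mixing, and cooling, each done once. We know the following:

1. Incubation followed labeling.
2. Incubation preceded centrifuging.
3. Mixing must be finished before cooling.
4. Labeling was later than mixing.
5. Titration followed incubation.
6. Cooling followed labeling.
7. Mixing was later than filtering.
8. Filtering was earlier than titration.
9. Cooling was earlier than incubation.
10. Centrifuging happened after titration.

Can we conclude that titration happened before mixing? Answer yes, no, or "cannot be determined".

no

Tracing the constraints gives mixing → labeling → incubation → titration, so mixing must come before titration.
That means titration cannot be before mixing.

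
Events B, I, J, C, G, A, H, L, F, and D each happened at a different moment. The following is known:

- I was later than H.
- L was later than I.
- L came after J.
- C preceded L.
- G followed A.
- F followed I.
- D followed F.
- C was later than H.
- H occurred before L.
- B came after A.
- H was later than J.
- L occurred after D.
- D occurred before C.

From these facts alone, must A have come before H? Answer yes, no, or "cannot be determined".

cannot be determined

No chain of stated constraints runs from A to H, and none runs from H to A either.
So the relative order of A and H is not fixed by the given facts.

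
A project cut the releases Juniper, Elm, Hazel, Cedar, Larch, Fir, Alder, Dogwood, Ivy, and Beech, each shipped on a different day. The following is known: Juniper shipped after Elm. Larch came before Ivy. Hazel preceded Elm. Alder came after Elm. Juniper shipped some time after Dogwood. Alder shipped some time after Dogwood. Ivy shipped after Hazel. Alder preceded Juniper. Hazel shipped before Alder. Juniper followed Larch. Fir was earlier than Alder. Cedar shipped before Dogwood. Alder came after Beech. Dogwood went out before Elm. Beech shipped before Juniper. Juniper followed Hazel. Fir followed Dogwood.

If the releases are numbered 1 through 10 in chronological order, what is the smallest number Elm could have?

4

Cedar, Dogwood, and Hazel must all come before Elm — 3 forced predecessors.
Nothing else is forced ahead of Elm, so its earliest slot is position 3 + 1 = 4.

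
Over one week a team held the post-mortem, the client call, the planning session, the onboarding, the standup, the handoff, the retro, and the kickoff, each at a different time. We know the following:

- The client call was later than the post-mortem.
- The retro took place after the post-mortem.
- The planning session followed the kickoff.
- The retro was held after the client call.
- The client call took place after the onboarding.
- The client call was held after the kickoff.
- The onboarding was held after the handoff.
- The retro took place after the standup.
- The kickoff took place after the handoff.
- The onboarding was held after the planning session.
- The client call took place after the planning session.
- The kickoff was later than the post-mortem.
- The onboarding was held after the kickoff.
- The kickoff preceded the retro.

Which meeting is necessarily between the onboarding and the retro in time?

the client call

Tracing the constraints gives the onboarding → the client call → the retro, so the client call sits after the onboarding and before the retro.
No other meeting is forced both after the onboarding and before the retro.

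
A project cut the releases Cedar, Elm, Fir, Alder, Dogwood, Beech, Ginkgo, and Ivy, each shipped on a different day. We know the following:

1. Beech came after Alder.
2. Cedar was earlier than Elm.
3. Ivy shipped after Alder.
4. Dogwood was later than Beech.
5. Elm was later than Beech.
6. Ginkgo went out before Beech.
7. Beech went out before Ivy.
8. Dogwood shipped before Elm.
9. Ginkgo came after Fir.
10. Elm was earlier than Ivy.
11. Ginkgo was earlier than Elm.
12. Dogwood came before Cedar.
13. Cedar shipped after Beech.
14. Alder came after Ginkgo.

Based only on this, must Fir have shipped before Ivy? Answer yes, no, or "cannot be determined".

yes

Chain the constraints: Fir → Ginkgo → Elm → Ivy. Each link is directly stated, so Fir comes before Ivy.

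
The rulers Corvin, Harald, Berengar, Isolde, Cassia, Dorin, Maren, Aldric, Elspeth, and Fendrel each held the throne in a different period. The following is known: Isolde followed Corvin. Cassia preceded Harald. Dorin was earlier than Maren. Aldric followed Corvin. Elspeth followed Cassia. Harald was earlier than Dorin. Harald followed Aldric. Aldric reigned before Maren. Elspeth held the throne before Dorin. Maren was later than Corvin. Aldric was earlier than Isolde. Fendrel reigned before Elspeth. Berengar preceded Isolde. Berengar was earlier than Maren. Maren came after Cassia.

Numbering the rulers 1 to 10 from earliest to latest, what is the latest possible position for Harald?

8

Harald must come before Dorin and Maren — 2 rulers forced after them.
Everything else can be placed before Harald in some valid order, so Harald can sit as late as position 10 − 2 = 8.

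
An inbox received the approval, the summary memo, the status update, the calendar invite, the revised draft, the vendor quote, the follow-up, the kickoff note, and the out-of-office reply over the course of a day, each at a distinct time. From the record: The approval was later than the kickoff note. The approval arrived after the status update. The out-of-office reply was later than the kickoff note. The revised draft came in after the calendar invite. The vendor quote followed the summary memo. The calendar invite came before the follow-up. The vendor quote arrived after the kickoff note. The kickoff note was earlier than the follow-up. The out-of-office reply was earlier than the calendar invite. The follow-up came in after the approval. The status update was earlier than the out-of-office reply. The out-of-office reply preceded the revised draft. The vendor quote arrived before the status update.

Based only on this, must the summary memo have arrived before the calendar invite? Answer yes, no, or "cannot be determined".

yes

Chain the constraints: the summary memo → the vendor quote → the status update → the out-of-office reply → the calendar invite. Each link is directly stated, so the summary memo comes before the calendar invite.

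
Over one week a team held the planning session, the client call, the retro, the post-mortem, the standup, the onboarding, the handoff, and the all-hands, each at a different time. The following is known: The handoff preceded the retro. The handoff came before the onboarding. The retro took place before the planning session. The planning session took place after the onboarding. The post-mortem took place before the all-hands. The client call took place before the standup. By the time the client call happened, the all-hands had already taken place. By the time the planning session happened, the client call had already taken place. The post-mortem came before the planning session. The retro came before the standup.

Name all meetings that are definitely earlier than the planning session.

Directly stated before the planning session: the client call, the onboarding, the post-mortem, and the retro.
The all-hands reaches the planning session via the all-hands → the client call → the planning session.
The handoff reaches the planning session via the handoff → the retro → the planning session.

the all-hands, the client call, the handoff, the onboarding, the post-mortem, the retro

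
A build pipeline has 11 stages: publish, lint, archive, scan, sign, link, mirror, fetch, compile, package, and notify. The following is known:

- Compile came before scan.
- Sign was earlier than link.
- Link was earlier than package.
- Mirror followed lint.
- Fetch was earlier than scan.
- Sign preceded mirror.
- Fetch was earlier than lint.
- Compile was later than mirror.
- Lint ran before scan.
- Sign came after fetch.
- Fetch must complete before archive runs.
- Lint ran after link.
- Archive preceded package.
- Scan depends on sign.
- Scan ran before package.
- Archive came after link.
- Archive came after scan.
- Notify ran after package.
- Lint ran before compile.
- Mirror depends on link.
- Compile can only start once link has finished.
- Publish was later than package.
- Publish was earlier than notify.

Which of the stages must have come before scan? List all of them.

compile, fetch, link, lint, mirror, sign

Directly stated before scan: compile, fetch, lint, and sign.
Link reaches scan via link → compile → scan.
Mirror reaches scan via mirror → compile → scan.
No chain forces notify (or any of the others) ahead of scan.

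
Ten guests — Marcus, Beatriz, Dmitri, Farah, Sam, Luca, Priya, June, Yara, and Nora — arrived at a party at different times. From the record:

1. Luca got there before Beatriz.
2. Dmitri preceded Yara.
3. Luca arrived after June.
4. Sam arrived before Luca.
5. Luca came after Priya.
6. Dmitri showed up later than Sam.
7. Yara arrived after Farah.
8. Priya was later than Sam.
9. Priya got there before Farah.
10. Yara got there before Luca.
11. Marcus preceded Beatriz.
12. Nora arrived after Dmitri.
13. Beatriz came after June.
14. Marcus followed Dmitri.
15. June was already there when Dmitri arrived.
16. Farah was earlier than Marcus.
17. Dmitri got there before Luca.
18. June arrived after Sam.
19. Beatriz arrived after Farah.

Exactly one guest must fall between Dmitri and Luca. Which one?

Yara

Tracing the constraints gives Dmitri → Yara → Luca, so Yara sits after Dmitri and before Luca.
No other guest is forced both after Dmitri and before Luca.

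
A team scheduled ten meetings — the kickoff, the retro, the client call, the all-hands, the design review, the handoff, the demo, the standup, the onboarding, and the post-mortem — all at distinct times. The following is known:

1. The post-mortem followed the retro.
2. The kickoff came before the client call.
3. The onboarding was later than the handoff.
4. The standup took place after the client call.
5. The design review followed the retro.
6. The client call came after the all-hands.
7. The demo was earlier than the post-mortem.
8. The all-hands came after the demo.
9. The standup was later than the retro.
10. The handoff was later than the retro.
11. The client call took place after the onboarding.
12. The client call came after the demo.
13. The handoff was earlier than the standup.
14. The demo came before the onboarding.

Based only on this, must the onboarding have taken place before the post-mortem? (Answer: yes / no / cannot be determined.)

cannot be determined

No chain of stated constraints runs from the onboarding to the post-mortem, and none runs from the post-mortem to the onboarding either.
So the relative order of the onboarding and the post-mortem is not fixed by the given facts.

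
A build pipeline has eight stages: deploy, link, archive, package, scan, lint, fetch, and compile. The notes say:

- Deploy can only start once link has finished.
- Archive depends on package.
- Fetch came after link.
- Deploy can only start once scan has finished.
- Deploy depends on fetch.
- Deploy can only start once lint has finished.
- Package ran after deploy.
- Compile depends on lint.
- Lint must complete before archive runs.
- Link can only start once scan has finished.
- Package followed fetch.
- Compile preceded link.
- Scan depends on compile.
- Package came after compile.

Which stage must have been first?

lint

Lint has a chain of constraints placing it before every other stage, so lint must be first.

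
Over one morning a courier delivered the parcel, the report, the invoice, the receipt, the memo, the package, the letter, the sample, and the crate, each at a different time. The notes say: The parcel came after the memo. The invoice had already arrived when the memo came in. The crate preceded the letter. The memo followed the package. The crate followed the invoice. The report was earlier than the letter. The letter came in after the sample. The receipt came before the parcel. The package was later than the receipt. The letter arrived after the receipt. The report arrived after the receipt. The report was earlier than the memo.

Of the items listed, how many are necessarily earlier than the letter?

Directly stated before the letter: the crate, the receipt, the report, and the sample.
The invoice reaches the letter via the invoice → the crate → the letter.
That's the crate, the invoice, the receipt, the report, and the sample — 5 in all.

5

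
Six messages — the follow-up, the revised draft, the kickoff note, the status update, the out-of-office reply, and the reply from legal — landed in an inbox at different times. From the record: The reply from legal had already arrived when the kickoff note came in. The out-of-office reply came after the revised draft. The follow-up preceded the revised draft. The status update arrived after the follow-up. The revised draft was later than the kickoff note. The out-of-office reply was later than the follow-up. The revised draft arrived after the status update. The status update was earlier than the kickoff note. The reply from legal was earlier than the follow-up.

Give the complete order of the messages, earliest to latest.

the reply from legal, the follow-up, the status update, the kickoff note, the revised draft, the out-of-office reply

The constraints fix every adjacent pair, so only one ordering works:
the reply from legal → the follow-up → the status update → the kickoff note → the revised draft → the out-of-office reply.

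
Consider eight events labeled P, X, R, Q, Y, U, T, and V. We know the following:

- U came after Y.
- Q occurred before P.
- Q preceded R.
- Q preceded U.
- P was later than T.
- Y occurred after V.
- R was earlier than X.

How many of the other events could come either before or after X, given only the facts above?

5

Forced before X: Q and R.
That leaves P, T, U, V, and Y with no forced order relative to X — 5.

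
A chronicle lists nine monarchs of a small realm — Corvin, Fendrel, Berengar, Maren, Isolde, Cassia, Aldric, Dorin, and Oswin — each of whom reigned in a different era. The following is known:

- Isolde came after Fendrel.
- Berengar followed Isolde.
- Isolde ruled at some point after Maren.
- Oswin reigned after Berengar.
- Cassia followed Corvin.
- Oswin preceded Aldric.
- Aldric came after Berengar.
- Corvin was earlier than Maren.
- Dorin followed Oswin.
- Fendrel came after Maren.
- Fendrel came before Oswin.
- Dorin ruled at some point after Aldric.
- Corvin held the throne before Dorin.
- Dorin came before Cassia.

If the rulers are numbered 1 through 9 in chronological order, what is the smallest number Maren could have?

2

Corvin must come before Maren — 1 forced predecessor.
Nothing else is forced ahead of Maren, so their earliest slot is position 1 + 1 = 2.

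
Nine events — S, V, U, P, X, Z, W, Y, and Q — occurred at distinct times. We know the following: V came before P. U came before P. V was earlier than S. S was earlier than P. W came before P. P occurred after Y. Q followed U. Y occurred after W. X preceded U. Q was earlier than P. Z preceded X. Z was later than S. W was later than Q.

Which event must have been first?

V

V has a chain of constraints placing it before every other event, so V must be first.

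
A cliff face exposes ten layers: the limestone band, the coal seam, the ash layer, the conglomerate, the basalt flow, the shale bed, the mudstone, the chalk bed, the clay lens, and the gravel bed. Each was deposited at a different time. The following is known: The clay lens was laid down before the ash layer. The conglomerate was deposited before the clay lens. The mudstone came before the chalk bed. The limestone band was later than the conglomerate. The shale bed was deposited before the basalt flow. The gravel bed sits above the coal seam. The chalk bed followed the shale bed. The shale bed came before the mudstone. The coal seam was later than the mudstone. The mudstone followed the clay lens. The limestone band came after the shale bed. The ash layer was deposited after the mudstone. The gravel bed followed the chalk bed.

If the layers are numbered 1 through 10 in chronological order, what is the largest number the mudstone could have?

6

The mudstone must come before the ash layer, the chalk bed, the coal seam, and the gravel bed — 4 layers forced after it.
Everything else can be placed before the mudstone in some valid order, so the mudstone can sit as late as position 10 − 4 = 6.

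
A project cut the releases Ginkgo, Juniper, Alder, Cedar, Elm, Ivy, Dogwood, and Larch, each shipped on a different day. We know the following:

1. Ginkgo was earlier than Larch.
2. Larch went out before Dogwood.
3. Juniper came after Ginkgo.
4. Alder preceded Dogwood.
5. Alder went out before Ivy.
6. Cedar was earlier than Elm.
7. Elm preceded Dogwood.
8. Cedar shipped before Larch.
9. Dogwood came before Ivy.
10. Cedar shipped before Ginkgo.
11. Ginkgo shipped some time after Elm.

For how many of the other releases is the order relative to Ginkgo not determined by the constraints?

1

Forced before Ginkgo: Cedar and Elm; forced after Ginkgo: Dogwood, Ivy, Juniper, and Larch.
That leaves Alder with no forced order relative to Ginkgo — 1.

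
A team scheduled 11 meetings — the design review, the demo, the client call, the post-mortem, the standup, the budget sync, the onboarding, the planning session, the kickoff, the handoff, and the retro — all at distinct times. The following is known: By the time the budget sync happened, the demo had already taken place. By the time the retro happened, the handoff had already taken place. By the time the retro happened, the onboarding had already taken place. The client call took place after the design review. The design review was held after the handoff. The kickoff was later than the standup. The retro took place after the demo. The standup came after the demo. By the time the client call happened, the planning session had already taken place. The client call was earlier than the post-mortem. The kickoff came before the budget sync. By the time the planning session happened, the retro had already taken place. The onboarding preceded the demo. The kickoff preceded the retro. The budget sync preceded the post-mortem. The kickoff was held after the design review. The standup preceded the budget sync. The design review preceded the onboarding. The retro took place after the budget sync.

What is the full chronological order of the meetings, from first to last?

The constraints fix every adjacent pair, so only one ordering works:
the handoff → the design review → the onboarding → the demo → the standup → the kickoff → the budget sync → the retro → the planning session → the client call → the post-mortem.

the handoff, the design review, the onboarding, the demo, the standup, the kickoff, the budget sync, the retro, the planning session, the client call, the post-mortem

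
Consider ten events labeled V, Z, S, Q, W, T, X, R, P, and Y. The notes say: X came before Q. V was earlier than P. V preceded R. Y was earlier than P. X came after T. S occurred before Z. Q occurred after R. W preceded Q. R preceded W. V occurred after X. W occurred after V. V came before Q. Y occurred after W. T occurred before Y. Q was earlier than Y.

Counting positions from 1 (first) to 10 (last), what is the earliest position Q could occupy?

R, T, V, W, and X must all come before Q — 5 forced predecessors.
Nothing else is forced ahead of Q, so its earliest slot is position 5 + 1 = 6.

6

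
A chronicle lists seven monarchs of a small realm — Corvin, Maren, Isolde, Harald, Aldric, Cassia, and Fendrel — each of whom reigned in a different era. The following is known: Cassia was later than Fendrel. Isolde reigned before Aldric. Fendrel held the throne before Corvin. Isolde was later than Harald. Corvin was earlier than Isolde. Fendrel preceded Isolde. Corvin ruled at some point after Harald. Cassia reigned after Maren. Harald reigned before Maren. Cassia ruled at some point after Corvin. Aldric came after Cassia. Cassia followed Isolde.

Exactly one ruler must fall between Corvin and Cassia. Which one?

Tracing the constraints gives Corvin → Isolde → Cassia, so Isolde sits after Corvin and before Cassia.
No other ruler is forced both after Corvin and before Cassia.

Isolde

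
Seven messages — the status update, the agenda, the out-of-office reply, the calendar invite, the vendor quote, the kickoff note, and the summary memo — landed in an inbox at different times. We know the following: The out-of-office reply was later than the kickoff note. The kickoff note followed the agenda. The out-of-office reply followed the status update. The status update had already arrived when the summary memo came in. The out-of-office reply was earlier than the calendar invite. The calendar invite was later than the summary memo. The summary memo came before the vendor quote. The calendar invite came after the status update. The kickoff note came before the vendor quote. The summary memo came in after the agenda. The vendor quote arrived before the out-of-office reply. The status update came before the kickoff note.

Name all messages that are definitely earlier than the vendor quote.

Directly stated before the vendor quote: the kickoff note and the summary memo.
The agenda reaches the vendor quote via the agenda → the summary memo → the vendor quote.
The status update reaches the vendor quote via the status update → the kickoff note → the vendor quote.

the agenda, the kickoff note, the status update, the summary memo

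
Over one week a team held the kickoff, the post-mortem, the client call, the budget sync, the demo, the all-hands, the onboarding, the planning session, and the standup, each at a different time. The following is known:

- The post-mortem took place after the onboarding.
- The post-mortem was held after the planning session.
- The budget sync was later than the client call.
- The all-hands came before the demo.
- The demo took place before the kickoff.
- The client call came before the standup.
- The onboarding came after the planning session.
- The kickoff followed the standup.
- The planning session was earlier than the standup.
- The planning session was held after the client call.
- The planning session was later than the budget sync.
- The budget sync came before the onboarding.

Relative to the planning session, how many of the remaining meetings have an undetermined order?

2

Forced before the planning session: the budget sync and the client call; forced after the planning session: the kickoff, the onboarding, the post-mortem, and the standup.
That leaves the all-hands and the demo with no forced order relative to the planning session — 2.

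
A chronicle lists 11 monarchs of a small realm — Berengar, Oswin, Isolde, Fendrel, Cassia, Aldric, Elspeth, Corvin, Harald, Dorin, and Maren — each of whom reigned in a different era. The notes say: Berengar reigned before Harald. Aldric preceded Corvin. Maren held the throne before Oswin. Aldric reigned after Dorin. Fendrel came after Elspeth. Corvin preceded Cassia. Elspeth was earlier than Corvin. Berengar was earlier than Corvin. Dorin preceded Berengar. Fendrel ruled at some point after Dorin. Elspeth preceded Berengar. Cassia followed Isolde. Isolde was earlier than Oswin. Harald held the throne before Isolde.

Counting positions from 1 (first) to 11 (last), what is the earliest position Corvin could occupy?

5

Aldric, Berengar, Dorin, and Elspeth must all come before Corvin — 4 forced predecessors.
Nothing else is forced ahead of Corvin, so their earliest slot is position 4 + 1 = 5.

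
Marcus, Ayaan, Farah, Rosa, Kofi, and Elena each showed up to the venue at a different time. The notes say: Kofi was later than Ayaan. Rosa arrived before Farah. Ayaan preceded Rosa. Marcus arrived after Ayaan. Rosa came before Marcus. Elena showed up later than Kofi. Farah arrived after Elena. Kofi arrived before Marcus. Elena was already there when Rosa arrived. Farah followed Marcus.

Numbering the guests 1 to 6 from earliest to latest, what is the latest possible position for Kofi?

Kofi must come before Elena, Farah, Marcus, and Rosa — 4 guests forced after them.
Everything else can be placed before Kofi in some valid order, so Kofi can sit as late as position 6 − 4 = 2.

2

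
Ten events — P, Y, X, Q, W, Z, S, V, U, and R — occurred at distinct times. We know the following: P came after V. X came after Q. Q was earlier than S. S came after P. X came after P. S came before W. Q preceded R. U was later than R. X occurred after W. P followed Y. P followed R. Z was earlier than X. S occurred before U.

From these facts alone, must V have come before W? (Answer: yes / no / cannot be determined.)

yes

Chain the constraints: V → P → S → W. Each link is directly stated, so V comes before W.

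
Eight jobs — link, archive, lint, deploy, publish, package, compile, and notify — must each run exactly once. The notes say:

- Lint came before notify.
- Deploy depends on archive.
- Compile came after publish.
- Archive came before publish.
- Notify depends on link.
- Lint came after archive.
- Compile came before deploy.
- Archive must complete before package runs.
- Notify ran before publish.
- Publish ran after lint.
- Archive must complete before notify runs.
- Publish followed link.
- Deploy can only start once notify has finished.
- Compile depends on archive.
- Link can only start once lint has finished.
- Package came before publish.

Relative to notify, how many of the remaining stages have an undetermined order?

Forced before notify: archive, link, and lint; forced after notify: compile, deploy, and publish.
That leaves package with no forced order relative to notify — 1.

1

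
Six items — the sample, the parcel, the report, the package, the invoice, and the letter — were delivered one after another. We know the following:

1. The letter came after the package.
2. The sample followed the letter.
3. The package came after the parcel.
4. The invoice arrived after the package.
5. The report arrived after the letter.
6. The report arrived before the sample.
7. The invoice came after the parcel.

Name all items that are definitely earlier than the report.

the letter, the package, the parcel

Directly stated before the report: the letter.
The package reaches the report via the package → the letter → the report.
The parcel reaches the report via the parcel → the package → the letter → the report.
No chain forces the invoice (or any of the others) ahead of the report.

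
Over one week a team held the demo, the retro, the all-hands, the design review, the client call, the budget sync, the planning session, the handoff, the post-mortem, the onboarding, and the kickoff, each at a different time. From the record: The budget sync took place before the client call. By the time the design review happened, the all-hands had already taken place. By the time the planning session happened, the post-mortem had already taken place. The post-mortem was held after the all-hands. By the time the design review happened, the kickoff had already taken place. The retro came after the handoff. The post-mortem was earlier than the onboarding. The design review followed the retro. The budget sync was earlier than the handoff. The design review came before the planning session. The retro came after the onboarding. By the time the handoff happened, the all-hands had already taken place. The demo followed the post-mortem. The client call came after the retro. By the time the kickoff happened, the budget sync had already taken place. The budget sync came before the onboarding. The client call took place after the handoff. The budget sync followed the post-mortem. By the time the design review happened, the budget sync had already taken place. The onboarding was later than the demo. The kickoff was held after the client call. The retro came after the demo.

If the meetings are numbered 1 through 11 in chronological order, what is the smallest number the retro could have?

7

The all-hands, the budget sync, the demo, the handoff, the onboarding, and the post-mortem must all come before the retro — 6 forced predecessors.
Nothing else is forced ahead of the retro, so its earliest slot is position 6 + 1 = 7.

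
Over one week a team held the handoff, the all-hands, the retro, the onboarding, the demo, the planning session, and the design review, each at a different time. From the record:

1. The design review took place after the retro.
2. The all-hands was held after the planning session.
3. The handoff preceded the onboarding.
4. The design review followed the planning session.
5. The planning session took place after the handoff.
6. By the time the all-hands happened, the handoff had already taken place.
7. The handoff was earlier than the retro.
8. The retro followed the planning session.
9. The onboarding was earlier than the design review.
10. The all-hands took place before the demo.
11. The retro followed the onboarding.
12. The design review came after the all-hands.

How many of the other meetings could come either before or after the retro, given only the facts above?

Forced before the retro: the handoff, the onboarding, and the planning session; forced after the retro: the design review.
That leaves the all-hands and the demo with no forced order relative to the retro — 2.

2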